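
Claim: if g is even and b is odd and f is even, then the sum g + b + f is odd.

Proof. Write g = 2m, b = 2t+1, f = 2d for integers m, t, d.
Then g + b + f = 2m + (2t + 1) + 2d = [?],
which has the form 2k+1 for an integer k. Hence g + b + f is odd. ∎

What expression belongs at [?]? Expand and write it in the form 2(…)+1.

2(d + m + t) + 1

2m + (2t + 1) + 2d = 2d + 2m + 2t + 1
= 2(d + m + t) + 1.
Since d + m + t is an integer, the sum is of the form 2k+1 for an integer k.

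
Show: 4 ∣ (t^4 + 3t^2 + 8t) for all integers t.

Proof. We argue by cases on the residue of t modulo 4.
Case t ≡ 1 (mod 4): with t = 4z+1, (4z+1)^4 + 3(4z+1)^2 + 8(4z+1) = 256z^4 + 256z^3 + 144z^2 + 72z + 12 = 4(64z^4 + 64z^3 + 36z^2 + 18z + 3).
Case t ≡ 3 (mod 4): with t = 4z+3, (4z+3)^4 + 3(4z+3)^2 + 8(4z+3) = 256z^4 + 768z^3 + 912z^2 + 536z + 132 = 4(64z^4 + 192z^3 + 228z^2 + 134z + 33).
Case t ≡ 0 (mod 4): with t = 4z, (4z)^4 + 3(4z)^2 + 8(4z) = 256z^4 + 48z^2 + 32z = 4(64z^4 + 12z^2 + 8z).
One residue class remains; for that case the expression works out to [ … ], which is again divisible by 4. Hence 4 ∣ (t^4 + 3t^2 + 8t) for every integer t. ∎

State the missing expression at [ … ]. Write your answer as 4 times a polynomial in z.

The residues treated are {1, 3, 0}, so the missing case is t ≡ 2 (mod 4); write t = 4z+2.
Then (4z+2)^4 + 3(4z+2)^2 + 8(4z+2) = 256z^4 + 512z^3 + 432z^2 + 208z + 44 = 4(64z^4 + 128z^3 + 108z^2 + 52z + 11).

4(64z^4 + 128z^3 + 108z^2 + 52z + 11)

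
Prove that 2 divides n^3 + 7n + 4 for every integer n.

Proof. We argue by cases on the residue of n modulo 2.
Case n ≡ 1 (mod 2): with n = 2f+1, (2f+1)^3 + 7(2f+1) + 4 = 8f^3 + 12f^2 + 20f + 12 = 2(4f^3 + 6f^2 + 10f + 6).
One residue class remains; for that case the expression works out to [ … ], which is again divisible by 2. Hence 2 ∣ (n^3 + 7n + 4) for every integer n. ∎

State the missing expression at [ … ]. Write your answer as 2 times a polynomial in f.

2(4f^3 + 7f + 2)

The residues treated are {1}, so the missing case is n ≡ 0 (mod 2); write n = 2f.
Then (2f)^3 + 7(2f) + 4 = 8f^3 + 14f + 4 = 2(4f^3 + 7f + 2).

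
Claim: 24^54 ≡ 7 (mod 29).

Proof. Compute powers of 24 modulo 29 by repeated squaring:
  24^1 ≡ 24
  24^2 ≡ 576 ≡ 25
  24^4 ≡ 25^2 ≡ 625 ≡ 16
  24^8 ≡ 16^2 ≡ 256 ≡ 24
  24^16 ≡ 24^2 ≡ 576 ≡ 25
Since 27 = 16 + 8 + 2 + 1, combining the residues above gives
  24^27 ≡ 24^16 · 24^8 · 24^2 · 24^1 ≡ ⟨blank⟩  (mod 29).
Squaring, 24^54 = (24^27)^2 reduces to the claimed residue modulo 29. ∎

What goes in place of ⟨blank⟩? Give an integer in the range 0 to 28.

23

Multiply the listed residues: 25 · 24 · 25 · 24 = 600 → 15000 → 360000.
Reducing modulo 29: 360000 = 12413·29 + 23, so 24^27 ≡ 23.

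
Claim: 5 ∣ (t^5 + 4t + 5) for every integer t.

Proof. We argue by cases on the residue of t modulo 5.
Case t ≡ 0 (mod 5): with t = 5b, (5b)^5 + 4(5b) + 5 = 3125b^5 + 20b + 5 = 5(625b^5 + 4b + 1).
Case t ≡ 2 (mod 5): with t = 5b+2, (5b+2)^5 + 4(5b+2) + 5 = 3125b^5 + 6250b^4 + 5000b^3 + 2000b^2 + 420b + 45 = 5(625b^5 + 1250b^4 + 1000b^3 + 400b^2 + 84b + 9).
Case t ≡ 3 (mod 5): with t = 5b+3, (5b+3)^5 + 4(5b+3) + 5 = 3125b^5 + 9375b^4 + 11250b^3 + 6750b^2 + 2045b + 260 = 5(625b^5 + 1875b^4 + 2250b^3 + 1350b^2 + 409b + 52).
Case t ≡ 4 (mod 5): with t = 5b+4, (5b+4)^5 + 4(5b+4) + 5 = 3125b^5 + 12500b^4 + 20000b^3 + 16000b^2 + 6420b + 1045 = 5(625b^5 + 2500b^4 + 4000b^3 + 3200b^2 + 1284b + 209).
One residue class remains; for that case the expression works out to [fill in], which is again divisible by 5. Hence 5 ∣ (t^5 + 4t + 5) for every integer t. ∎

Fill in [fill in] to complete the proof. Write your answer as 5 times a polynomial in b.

Only t ≡ 1 (mod 5) is unaccounted for. Put t = 5b+1:
(5b+1)^5 + 4(5b+1) + 5 expands to 3125b^5 + 3125b^4 + 1250b^3 + 250b^2 + 45b + 10,
and factoring out 5 leaves 5(625b^5 + 625b^4 + 250b^3 + 50b^2 + 9b + 2).

5(625b^5 + 625b^4 + 250b^3 + 50b^2 + 9b + 2)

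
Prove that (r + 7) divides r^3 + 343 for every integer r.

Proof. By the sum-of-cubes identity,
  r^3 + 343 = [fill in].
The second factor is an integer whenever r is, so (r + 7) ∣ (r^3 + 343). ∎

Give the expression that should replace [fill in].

Polynomial division of r^3 + 343 by r + 7 leaves remainder 0 and quotient r^2 - 7r + 49.
Hence r^3 + 343 = (r + 7)(r^2 - 7r + 49).

(r + 7)(r^2 - 7r + 49)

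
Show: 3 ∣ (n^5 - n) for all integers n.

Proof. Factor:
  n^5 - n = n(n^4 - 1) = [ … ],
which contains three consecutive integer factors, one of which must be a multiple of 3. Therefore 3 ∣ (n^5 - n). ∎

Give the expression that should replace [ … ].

(n - 1)n(n + 1)(n^2 + 1)

n^4 - 1 = (n^2 - 1)(n^2 + 1), and n^2 - 1 = (n-1)(n+1).
So n(n^4 - 1) = (n - 1)n(n + 1)(n^2 + 1).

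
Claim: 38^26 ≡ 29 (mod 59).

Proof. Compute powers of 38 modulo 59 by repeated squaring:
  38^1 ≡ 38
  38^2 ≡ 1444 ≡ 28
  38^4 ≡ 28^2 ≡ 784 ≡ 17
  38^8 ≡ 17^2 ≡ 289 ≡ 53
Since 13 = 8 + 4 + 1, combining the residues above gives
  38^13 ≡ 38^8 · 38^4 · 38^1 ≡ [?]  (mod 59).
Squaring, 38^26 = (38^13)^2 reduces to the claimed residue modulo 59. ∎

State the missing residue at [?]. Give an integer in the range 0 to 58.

38^8 · 38^4 · 38^1 ≡ 53 · 17 · 38 = 34238.
34238 mod 59 = 18, so 38^13 ≡ 18 (mod 59).

18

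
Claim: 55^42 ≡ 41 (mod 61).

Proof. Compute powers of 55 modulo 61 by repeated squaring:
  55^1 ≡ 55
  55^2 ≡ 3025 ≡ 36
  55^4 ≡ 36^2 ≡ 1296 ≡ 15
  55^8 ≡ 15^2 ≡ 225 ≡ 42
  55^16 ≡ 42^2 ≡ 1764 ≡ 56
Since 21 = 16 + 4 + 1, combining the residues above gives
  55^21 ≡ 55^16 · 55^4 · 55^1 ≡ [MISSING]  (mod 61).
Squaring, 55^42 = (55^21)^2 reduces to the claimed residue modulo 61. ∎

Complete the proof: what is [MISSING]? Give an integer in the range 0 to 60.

23

55^16 · 55^4 · 55^1 ≡ 56 · 15 · 55 = 46200.
46200 mod 61 = 23, so 55^21 ≡ 23 (mod 61).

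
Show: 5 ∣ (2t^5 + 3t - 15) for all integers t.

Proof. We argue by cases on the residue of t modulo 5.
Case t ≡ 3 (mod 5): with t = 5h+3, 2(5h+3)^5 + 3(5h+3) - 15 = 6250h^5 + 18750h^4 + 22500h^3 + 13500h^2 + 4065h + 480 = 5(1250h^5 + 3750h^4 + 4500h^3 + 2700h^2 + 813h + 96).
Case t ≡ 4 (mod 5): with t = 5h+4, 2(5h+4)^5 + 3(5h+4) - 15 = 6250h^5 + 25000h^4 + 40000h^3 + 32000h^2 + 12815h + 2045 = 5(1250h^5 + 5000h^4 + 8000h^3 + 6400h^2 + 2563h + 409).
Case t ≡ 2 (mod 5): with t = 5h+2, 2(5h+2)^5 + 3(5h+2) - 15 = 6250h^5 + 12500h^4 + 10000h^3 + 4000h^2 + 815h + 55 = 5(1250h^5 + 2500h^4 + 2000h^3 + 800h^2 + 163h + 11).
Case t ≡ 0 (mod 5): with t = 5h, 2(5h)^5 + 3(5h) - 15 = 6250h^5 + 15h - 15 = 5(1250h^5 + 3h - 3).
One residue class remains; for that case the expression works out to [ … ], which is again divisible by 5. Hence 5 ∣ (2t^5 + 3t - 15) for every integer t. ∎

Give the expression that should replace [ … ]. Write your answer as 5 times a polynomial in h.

5(1250h^5 + 1250h^4 + 500h^3 + 100h^2 + 13h - 2)

Only t ≡ 1 (mod 5) is unaccounted for. Put t = 5h+1:
2(5h+1)^5 + 3(5h+1) - 15 expands to 6250h^5 + 6250h^4 + 2500h^3 + 500h^2 + 65h - 10,
and factoring out 5 leaves 5(1250h^5 + 1250h^4 + 500h^3 + 100h^2 + 13h - 2).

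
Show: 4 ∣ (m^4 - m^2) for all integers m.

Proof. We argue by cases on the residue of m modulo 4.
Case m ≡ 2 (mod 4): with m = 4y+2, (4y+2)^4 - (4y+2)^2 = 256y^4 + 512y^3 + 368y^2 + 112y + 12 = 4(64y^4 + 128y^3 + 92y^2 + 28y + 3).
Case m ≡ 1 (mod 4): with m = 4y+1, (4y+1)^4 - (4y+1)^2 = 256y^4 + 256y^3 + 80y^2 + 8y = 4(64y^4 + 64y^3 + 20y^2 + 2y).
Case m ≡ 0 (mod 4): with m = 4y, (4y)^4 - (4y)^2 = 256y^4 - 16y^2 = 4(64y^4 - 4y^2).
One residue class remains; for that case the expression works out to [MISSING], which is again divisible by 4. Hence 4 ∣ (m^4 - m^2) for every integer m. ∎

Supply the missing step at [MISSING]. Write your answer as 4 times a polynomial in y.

The residues treated are {2, 1, 0}, so the missing case is m ≡ 3 (mod 4); write m = 4y+3.
Then (4y+3)^4 - (4y+3)^2 = 256y^4 + 768y^3 + 848y^2 + 408y + 72 = 4(64y^4 + 192y^3 + 212y^2 + 102y + 18).

4(64y^4 + 192y^3 + 212y^2 + 102y + 18)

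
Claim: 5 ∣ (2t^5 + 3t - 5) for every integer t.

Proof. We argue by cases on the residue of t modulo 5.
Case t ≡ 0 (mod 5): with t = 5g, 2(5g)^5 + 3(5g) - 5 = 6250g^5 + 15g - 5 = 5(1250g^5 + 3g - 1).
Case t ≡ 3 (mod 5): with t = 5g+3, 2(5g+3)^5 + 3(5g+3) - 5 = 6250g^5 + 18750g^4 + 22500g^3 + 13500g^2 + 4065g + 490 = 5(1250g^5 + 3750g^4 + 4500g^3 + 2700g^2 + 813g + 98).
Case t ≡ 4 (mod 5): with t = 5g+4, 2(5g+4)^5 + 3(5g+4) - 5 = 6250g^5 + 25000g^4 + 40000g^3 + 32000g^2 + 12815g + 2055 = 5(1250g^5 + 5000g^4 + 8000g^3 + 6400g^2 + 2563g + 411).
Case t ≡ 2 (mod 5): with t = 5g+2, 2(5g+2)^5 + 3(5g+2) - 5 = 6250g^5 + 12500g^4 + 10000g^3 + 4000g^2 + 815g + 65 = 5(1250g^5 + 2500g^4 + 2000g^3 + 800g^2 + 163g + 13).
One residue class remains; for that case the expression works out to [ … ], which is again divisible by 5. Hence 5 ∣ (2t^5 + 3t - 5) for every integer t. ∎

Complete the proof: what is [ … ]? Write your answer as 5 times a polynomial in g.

The residues treated are {0, 3, 4, 2}, so the missing case is t ≡ 1 (mod 5); write t = 5g+1.
Then 2(5g+1)^5 + 3(5g+1) - 5 = 6250g^5 + 6250g^4 + 2500g^3 + 500g^2 + 65g = 5(1250g^5 + 1250g^4 + 500g^3 + 100g^2 + 13g).

5(1250g^5 + 1250g^4 + 500g^3 + 100g^2 + 13g)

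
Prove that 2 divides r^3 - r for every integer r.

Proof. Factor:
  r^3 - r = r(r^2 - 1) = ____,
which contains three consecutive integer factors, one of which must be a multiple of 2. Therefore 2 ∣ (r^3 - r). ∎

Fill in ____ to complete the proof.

r(r^2 - 1) = r(r - 1)(r + 1) = (r - 1)r(r + 1).
These three factors are consecutive integers, so their product is divisible by 2.

(r - 1)r(r + 1)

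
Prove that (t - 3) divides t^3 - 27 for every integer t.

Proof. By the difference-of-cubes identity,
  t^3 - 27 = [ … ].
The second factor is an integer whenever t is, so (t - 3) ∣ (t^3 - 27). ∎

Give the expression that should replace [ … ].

(t - 3)(t^2 + 3t + 9)

Polynomial division of t^3 - 27 by t - 3 leaves remainder 0 and quotient t^2 + 3t + 9.
Hence t^3 - 27 = (t - 3)(t^2 + 3t + 9).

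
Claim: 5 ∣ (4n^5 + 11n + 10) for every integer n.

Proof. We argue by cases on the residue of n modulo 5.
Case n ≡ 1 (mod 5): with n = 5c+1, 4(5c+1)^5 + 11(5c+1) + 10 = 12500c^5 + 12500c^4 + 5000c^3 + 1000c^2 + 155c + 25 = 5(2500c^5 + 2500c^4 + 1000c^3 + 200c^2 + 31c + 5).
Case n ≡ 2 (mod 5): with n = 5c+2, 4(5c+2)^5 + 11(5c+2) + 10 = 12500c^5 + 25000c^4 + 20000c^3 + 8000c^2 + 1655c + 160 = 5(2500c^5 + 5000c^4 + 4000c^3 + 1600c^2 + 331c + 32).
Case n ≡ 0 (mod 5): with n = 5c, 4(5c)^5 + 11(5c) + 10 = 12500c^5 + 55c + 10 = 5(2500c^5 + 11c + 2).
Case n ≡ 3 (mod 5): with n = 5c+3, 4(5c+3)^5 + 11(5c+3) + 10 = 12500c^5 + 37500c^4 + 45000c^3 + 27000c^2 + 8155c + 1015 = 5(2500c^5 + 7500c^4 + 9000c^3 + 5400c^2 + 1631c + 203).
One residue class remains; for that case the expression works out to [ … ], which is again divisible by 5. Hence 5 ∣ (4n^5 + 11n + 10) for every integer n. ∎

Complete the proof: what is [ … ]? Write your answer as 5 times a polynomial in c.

The residues treated are {1, 2, 0, 3}, so the missing case is n ≡ 4 (mod 5); write n = 5c+4.
Then 4(5c+4)^5 + 11(5c+4) + 10 = 12500c^5 + 50000c^4 + 80000c^3 + 64000c^2 + 25655c + 4150 = 5(2500c^5 + 10000c^4 + 16000c^3 + 12800c^2 + 5131c + 830).

5(2500c^5 + 10000c^4 + 16000c^3 + 12800c^2 + 5131c + 830)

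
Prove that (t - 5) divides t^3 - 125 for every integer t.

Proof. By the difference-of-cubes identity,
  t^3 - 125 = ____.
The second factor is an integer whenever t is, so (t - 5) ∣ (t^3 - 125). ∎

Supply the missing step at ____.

(t - 5)(t^2 + 5t + 25)

Polynomial division of t^3 - 125 by t - 5 leaves remainder 0 and quotient t^2 + 5t + 25.
Hence t^3 - 125 = (t - 5)(t^2 + 5t + 25).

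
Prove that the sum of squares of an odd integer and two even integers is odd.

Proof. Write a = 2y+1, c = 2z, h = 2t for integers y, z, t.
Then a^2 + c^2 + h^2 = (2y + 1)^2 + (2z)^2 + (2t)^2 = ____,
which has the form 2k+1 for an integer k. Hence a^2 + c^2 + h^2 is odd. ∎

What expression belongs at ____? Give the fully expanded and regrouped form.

2(2t^2 + 2y^2 + 2y + 2z^2) + 1

(2y + 1)^2 + (2z)^2 + (2t)^2 = 4t^2 + 4y^2 + 4y + 4z^2 + 1
= 2(2t^2 + 2y^2 + 2y + 2z^2) + 1.
Since 2t^2 + 2y^2 + 2y + 2z^2 is an integer, the sum of squares is of the form 2k+1 for an integer k.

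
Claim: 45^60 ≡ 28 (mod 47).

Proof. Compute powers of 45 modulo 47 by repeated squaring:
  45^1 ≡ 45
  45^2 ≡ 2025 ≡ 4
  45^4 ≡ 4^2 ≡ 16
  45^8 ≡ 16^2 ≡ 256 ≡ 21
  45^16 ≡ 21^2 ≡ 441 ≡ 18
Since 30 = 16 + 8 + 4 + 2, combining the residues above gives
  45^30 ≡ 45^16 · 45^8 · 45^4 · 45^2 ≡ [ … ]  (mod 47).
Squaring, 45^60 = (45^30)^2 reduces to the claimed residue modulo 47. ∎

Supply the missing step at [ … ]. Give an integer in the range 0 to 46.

34

45^16 · 45^8 · 45^4 · 45^2 ≡ 18 · 21 · 16 · 4 = 24192.
24192 mod 47 = 34, so 45^30 ≡ 34 (mod 47).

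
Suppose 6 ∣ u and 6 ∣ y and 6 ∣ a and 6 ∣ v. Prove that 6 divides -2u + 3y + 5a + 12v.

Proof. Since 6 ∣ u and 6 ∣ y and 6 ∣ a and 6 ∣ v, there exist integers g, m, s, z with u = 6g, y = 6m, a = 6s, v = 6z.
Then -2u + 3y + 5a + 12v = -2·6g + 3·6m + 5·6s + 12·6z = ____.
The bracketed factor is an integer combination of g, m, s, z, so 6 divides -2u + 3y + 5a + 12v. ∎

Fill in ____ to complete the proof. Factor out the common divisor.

6(-2g + 3m + 5s + 12z)

Pull the common 6 out of every term: -2·6g + 3·6m + 5·6s + 12·6z = 6(-2g + 3m + 5s + 12z).
-2g + 3m + 5s + 12z is an integer, which exhibits the divisibility.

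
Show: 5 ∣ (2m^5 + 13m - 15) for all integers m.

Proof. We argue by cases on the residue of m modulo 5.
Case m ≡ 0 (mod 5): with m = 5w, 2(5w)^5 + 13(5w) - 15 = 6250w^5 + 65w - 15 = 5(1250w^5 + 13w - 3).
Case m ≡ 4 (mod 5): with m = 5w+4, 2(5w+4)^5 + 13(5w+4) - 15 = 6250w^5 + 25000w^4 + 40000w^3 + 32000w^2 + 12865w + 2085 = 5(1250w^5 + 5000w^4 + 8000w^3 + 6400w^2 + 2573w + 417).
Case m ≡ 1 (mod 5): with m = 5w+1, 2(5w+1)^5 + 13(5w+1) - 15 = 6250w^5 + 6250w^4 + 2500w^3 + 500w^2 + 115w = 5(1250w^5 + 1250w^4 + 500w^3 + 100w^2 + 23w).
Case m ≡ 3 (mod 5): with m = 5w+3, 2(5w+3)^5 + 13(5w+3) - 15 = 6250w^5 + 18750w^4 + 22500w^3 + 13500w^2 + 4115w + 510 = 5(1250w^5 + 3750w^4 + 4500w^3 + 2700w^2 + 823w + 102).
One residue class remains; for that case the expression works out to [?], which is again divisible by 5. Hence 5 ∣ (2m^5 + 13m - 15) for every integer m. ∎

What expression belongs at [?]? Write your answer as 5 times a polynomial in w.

5(1250w^5 + 2500w^4 + 2000w^3 + 800w^2 + 173w + 15)

The residues treated are {0, 4, 1, 3}, so the missing case is m ≡ 2 (mod 5); write m = 5w+2.
Then 2(5w+2)^5 + 13(5w+2) - 15 = 6250w^5 + 12500w^4 + 10000w^3 + 4000w^2 + 865w + 75 = 5(1250w^5 + 2500w^4 + 2000w^3 + 800w^2 + 173w + 15).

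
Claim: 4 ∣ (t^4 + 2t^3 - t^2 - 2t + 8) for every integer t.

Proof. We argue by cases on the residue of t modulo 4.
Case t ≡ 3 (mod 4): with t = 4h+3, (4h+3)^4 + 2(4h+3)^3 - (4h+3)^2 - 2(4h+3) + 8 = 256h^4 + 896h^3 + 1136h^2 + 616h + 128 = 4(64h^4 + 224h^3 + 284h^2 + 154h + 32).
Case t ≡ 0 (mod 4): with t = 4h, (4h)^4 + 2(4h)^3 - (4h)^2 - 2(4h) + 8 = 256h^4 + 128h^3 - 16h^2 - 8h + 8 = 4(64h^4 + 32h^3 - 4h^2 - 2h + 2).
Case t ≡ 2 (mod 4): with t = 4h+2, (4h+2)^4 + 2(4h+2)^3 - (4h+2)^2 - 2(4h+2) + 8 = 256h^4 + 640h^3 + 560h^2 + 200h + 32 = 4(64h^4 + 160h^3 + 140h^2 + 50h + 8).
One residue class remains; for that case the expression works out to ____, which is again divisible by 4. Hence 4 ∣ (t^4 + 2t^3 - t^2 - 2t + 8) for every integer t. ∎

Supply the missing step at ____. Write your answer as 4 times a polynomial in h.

The residues treated are {3, 0, 2}, so the missing case is t ≡ 1 (mod 4); write t = 4h+1.
Then (4h+1)^4 + 2(4h+1)^3 - (4h+1)^2 - 2(4h+1) + 8 = 256h^4 + 384h^3 + 176h^2 + 24h + 8 = 4(64h^4 + 96h^3 + 44h^2 + 6h + 2).

4(64h^4 + 96h^3 + 44h^2 + 6h + 2)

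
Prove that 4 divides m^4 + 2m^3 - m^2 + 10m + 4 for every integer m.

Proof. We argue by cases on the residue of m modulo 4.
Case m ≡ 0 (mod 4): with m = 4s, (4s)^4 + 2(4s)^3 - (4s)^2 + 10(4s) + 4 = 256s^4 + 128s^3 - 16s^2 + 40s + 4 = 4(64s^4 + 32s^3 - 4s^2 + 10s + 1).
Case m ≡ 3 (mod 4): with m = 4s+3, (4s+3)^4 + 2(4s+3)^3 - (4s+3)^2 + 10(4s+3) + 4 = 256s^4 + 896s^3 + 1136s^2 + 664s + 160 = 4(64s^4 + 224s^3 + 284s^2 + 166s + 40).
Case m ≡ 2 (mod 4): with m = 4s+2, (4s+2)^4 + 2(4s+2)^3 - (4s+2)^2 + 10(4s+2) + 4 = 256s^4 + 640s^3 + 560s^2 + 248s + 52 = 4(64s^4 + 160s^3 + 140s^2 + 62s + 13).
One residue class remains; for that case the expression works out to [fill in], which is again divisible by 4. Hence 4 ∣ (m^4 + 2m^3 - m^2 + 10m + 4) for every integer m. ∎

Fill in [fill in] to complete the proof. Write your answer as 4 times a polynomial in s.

4(64s^4 + 96s^3 + 44s^2 + 18s + 4)

Only m ≡ 1 (mod 4) is unaccounted for. Put m = 4s+1:
(4s+1)^4 + 2(4s+1)^3 - (4s+1)^2 + 10(4s+1) + 4 expands to 256s^4 + 384s^3 + 176s^2 + 72s + 16,
and factoring out 4 leaves 4(64s^4 + 96s^3 + 44s^2 + 18s + 4).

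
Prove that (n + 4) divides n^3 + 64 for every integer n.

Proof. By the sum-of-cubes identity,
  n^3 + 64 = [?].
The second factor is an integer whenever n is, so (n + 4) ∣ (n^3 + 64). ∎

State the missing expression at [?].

a^3 + b^3 = (a + b)(a^2 - ab + b^2). With a = n, b = 4:
n^3 + 64 = (n + 4)(n^2 - 4n + 16).

(n + 4)(n^2 - 4n + 16)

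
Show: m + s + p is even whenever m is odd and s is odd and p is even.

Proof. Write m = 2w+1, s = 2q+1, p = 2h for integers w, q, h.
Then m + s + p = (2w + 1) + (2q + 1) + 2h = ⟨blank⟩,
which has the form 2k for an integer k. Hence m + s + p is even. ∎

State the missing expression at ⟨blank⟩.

2(h + q + w + 1)

Expanding: (2w + 1) + (2q + 1) + 2h = 2h + 2q + 2w + 2.
Every term is even; pulling out the factor of 2 gives 2(h + q + w + 1).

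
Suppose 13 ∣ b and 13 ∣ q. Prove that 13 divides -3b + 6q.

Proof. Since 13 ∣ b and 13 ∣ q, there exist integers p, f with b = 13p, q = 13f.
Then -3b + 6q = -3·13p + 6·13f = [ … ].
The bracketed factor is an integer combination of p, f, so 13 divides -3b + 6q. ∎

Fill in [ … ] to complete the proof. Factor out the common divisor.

Pull the common 13 out of every term: -3·13p + 6·13f = 13(6f - 3p).
6f - 3p is an integer, which exhibits the divisibility.

13(6f - 3p)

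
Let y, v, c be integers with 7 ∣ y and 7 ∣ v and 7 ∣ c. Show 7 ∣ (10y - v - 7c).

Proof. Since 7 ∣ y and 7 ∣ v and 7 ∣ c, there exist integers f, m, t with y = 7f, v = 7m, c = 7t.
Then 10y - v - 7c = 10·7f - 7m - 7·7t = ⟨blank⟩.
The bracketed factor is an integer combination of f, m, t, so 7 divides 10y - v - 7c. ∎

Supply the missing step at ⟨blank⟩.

Each term has a factor of 7: 10·7f - 7m - 7·7t = 7·(10f - m - 7t).
Since 10f - m - 7t is an integer, 7 ∣ (10y - v - 7c).

7(10f - m - 7t)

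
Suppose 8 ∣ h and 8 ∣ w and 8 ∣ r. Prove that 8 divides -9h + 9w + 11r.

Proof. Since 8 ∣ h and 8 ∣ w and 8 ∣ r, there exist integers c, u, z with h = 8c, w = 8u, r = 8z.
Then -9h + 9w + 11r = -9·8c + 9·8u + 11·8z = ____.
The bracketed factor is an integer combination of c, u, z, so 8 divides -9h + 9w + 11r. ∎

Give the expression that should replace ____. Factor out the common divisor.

8(-9c + 9u + 11z)

Pull the common 8 out of every term: -9·8c + 9·8u + 11·8z = 8(-9c + 9u + 11z).
-9c + 9u + 11z is an integer, which exhibits the divisibility.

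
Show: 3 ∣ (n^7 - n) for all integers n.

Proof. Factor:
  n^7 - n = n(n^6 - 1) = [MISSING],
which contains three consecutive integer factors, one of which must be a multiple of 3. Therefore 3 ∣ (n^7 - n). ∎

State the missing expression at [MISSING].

n^6 - 1 = (n^2 - 1)(n^4 + n^2 + 1), and n^2 - 1 = (n-1)(n+1).
So n(n^6 - 1) = (n - 1)n(n + 1)(n^4 + n^2 + 1).

(n - 1)n(n + 1)(n^4 + n^2 + 1)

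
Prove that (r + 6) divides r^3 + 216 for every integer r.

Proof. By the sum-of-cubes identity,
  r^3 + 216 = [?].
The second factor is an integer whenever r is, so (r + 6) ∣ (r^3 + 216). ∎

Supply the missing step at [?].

a^3 + b^3 = (a + b)(a^2 - ab + b^2). With a = r, b = 6:
r^3 + 216 = (r + 6)(r^2 - 6r + 36).

(r + 6)(r^2 - 6r + 36)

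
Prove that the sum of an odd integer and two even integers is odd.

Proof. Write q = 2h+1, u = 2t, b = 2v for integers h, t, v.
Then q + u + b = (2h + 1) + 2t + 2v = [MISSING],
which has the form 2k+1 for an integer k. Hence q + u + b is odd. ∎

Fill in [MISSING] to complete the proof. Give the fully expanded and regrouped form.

2(h + t + v) + 1

Expanding: (2h + 1) + 2t + 2v = 2h + 2t + 2v + 1.
Every term except the constant is even, so this is 2(h + t + v) + 1,
and h + t + v ∈ ℤ gives the required form.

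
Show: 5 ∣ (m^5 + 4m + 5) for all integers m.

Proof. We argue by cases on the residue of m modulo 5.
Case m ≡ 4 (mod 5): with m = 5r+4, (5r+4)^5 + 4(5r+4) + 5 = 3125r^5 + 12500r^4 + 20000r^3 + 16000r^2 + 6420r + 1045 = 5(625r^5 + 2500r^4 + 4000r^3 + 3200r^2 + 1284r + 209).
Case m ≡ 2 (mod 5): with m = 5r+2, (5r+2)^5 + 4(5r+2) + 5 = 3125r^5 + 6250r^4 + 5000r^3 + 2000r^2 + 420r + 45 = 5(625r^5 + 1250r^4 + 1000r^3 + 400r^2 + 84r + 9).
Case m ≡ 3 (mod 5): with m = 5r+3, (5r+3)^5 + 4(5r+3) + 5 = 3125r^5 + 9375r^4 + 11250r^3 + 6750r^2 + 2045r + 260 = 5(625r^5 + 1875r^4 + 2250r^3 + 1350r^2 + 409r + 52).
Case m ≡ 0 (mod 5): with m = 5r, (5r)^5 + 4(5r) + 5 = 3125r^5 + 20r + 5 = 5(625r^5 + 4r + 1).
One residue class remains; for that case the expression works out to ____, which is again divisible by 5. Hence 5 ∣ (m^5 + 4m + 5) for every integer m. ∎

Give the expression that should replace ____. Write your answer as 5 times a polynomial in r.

5(625r^5 + 625r^4 + 250r^3 + 50r^2 + 9r + 2)

The residues treated are {4, 2, 3, 0}, so the missing case is m ≡ 1 (mod 5); write m = 5r+1.
Then (5r+1)^5 + 4(5r+1) + 5 = 3125r^5 + 3125r^4 + 1250r^3 + 250r^2 + 45r + 10 = 5(625r^5 + 625r^4 + 250r^3 + 50r^2 + 9r + 2).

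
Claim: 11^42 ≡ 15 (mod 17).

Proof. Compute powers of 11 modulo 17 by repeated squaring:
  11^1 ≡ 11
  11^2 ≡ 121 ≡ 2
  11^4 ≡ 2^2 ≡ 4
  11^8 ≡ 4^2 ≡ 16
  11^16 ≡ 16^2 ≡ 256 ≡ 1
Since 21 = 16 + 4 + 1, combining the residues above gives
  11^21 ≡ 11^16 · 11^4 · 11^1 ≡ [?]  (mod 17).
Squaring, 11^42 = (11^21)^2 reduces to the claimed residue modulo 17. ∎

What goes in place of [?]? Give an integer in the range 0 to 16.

10

11^16 · 11^4 · 11^1 ≡ 1 · 4 · 11 = 44.
44 mod 17 = 10, so 11^21 ≡ 10 (mod 17).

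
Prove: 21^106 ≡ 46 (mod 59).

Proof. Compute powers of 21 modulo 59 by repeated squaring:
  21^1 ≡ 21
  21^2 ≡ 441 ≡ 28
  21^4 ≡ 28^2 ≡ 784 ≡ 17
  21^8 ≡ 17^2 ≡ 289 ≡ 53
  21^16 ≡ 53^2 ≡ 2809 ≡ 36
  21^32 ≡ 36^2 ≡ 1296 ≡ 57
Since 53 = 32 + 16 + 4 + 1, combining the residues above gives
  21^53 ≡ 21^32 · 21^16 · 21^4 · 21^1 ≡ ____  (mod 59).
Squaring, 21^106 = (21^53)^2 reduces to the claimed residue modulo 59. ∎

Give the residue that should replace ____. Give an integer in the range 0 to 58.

21^32 · 21^16 · 21^4 · 21^1 ≡ 57 · 36 · 17 · 21 = 732564.
732564 mod 59 = 20, so 21^53 ≡ 20 (mod 59).

20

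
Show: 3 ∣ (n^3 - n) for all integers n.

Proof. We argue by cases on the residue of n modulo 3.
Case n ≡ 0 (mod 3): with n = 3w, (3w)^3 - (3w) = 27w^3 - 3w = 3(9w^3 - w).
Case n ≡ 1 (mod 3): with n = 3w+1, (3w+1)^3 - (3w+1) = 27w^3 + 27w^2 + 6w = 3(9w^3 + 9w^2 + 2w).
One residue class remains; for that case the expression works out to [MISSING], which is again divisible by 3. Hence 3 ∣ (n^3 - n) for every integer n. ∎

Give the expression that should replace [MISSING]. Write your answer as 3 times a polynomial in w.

3(9w^3 + 18w^2 + 11w + 2)

The residues treated are {0, 1}, so the missing case is n ≡ 2 (mod 3); write n = 3w+2.
Then (3w+2)^3 - (3w+2) = 27w^3 + 54w^2 + 33w + 6 = 3(9w^3 + 18w^2 + 11w + 2).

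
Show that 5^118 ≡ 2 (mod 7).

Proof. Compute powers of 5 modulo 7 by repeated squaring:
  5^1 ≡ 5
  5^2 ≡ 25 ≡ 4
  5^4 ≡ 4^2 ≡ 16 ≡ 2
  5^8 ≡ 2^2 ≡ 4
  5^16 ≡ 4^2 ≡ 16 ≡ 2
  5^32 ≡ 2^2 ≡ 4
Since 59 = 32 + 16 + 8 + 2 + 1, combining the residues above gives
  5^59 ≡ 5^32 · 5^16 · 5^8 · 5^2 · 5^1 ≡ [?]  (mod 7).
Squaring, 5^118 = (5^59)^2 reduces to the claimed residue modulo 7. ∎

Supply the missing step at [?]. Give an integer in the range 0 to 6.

5^32 · 5^16 · 5^8 · 5^2 · 5^1 ≡ 4 · 2 · 4 · 4 · 5 = 640.
640 mod 7 = 3, so 5^59 ≡ 3 (mod 7).

3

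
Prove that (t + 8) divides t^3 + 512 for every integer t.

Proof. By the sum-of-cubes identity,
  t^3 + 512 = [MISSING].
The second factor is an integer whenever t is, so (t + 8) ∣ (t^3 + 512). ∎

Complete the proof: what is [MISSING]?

(t + 8)(t^2 - 8t + 64)

a^3 + b^3 = (a + b)(a^2 - ab + b^2). With a = t, b = 8:
t^3 + 512 = (t + 8)(t^2 - 8t + 64).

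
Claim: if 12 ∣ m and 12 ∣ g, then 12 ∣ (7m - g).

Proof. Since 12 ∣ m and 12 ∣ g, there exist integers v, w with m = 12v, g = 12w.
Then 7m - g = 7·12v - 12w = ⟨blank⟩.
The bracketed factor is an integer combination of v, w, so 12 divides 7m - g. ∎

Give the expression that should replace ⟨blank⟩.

12(7v - w)

Each term has a factor of 12: 7·12v - 12w = 12·(7v - w).
Since 7v - w is an integer, 12 ∣ (7m - g).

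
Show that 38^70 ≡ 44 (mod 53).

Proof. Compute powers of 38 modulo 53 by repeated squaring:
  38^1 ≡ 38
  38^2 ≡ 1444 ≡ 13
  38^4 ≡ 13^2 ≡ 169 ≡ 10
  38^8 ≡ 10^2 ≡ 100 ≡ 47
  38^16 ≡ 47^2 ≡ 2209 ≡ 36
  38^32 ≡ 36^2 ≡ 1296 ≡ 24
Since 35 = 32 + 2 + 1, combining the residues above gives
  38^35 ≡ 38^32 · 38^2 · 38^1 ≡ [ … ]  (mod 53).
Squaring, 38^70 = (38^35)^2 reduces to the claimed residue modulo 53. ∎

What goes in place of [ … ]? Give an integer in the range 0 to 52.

38^32 · 38^2 · 38^1 ≡ 24 · 13 · 38 = 11856.
11856 mod 53 = 37, so 38^35 ≡ 37 (mod 53).

37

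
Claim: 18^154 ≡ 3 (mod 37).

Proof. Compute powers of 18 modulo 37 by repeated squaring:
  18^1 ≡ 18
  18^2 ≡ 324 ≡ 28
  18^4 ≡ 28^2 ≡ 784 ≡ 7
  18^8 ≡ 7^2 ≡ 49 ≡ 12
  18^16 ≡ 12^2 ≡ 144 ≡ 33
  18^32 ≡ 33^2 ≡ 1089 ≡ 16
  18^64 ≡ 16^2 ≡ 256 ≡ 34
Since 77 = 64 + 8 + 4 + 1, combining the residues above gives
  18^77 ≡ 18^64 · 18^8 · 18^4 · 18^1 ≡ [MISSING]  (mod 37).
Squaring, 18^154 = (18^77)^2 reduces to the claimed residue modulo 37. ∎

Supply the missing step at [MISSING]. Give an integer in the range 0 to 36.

18^64 · 18^8 · 18^4 · 18^1 ≡ 34 · 12 · 7 · 18 = 51408.
51408 mod 37 = 15, so 18^77 ≡ 15 (mod 37).

15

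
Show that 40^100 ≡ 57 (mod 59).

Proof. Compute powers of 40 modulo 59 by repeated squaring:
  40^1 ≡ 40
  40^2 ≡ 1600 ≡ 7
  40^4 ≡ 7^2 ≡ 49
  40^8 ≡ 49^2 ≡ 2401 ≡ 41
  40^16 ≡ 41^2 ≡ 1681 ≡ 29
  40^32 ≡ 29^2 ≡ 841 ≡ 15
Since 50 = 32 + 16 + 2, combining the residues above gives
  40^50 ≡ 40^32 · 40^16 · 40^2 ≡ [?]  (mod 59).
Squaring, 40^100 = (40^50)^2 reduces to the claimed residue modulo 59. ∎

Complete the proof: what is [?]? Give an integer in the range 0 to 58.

36

40^32 · 40^16 · 40^2 ≡ 15 · 29 · 7 = 3045.
3045 mod 59 = 36, so 40^50 ≡ 36 (mod 59).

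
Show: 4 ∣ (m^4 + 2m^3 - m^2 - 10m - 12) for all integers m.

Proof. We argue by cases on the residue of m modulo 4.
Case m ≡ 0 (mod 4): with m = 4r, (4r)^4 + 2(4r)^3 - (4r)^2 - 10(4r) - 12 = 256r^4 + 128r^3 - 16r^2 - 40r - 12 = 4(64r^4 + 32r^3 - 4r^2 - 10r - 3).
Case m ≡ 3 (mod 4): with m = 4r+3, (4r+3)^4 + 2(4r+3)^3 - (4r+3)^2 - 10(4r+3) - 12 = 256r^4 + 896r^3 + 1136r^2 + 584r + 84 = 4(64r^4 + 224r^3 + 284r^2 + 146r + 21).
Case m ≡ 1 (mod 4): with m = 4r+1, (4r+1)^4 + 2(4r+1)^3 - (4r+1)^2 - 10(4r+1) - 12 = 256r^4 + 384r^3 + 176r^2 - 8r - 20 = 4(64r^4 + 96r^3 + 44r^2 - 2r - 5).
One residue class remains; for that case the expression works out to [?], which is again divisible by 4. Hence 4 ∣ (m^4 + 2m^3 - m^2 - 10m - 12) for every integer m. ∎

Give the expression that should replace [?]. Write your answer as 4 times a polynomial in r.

4(64r^4 + 160r^3 + 140r^2 + 42r - 1)

The residues treated are {0, 3, 1}, so the missing case is m ≡ 2 (mod 4); write m = 4r+2.
Then (4r+2)^4 + 2(4r+2)^3 - (4r+2)^2 - 10(4r+2) - 12 = 256r^4 + 640r^3 + 560r^2 + 168r - 4 = 4(64r^4 + 160r^3 + 140r^2 + 42r - 1).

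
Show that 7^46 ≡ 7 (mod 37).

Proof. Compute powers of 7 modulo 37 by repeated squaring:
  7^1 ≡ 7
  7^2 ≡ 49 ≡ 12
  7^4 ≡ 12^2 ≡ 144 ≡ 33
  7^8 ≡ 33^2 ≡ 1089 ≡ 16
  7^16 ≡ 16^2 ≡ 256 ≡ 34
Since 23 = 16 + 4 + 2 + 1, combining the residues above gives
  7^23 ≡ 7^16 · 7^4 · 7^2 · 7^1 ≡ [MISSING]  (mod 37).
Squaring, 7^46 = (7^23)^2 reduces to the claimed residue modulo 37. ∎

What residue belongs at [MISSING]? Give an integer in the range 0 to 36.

7^16 · 7^4 · 7^2 · 7^1 ≡ 34 · 33 · 12 · 7 = 94248.
94248 mod 37 = 9, so 7^23 ≡ 9 (mod 37).

9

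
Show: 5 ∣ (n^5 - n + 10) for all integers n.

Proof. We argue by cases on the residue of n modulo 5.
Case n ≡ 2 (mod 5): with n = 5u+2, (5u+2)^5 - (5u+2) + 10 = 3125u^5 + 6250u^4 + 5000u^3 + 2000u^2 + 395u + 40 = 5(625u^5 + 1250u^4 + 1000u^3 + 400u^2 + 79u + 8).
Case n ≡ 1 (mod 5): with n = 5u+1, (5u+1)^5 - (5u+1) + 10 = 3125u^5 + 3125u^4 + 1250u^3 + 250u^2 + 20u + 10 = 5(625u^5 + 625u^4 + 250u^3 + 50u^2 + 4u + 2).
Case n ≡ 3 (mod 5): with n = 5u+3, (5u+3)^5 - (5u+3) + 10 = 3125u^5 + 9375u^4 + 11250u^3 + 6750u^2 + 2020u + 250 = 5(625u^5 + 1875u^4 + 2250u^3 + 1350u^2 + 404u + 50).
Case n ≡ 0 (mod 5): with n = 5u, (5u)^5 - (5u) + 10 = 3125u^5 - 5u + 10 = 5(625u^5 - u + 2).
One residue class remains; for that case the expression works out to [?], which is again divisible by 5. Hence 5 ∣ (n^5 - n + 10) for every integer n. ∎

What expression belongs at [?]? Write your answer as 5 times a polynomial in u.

The residues treated are {2, 1, 3, 0}, so the missing case is n ≡ 4 (mod 5); write n = 5u+4.
Then (5u+4)^5 - (5u+4) + 10 = 3125u^5 + 12500u^4 + 20000u^3 + 16000u^2 + 6395u + 1030 = 5(625u^5 + 2500u^4 + 4000u^3 + 3200u^2 + 1279u + 206).

5(625u^5 + 2500u^4 + 4000u^3 + 3200u^2 + 1279u + 206)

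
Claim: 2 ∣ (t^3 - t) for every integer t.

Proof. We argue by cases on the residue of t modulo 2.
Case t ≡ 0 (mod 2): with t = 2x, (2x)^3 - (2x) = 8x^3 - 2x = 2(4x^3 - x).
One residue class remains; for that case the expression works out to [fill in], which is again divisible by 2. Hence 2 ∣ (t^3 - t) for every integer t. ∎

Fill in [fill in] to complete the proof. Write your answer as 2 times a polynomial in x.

2(4x^3 + 6x^2 + 2x)

Only t ≡ 1 (mod 2) is unaccounted for. Put t = 2x+1:
(2x+1)^3 - (2x+1) expands to 8x^3 + 12x^2 + 4x,
and factoring out 2 leaves 2(4x^3 + 6x^2 + 2x).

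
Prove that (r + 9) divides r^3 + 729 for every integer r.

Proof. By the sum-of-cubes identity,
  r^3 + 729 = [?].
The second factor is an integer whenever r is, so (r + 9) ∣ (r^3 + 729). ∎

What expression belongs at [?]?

(r + 9)(r^2 - 9r + 81)

a^3 + b^3 = (a + b)(a^2 - ab + b^2). With a = r, b = 9:
r^3 + 729 = (r + 9)(r^2 - 9r + 81).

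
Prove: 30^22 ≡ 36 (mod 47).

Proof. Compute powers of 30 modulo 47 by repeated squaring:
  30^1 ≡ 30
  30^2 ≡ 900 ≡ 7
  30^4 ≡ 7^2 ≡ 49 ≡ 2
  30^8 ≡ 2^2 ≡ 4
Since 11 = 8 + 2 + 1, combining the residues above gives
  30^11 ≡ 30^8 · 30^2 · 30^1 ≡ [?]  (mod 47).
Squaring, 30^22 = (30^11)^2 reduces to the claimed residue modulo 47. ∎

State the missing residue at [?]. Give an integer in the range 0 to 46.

41

30^8 · 30^2 · 30^1 ≡ 4 · 7 · 30 = 840.
840 mod 47 = 41, so 30^11 ≡ 41 (mod 47).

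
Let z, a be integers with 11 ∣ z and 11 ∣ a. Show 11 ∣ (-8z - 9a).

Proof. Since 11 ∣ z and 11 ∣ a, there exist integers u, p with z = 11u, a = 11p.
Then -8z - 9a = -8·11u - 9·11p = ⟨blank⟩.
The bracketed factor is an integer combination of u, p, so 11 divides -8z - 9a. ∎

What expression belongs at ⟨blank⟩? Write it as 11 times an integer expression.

11(-9p - 8u)

Each term has a factor of 11: -8·11u - 9·11p = 11·(-9p - 8u).
Since -9p - 8u is an integer, 11 ∣ (-8z - 9a).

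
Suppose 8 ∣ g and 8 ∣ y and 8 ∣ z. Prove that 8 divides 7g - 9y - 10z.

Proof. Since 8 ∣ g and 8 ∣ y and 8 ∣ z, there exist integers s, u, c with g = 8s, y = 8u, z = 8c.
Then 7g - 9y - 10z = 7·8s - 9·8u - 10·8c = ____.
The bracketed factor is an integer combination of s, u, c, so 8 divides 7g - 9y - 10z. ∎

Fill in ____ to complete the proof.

Each term has a factor of 8: 7·8s - 9·8u - 10·8c = 8·(-10c + 7s - 9u).
Since -10c + 7s - 9u is an integer, 8 ∣ (7g - 9y - 10z).

8(-10c + 7s - 9u)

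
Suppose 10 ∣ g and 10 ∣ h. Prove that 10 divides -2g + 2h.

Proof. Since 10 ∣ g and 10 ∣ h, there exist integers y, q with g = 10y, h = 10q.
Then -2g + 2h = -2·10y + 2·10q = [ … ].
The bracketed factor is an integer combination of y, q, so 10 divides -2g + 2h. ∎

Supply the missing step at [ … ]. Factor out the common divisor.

10(2q - 2y)

Pull the common 10 out of every term: -2·10y + 2·10q = 10(2q - 2y).
2q - 2y is an integer, which exhibits the divisibility.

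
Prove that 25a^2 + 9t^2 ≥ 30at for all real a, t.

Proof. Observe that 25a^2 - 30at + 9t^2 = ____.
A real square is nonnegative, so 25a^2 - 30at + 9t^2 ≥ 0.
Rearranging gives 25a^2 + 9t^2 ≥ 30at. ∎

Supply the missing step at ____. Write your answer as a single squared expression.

25a^2 - 30at + 9t^2 is a perfect-square trinomial: the outer terms are (5a)^2 and (3t)^2, and the cross term is -2·5a·3t.
So 25a^2 - 30at + 9t^2 = (5a - 3t)^2 ≥ 0.

(5a - 3t)^2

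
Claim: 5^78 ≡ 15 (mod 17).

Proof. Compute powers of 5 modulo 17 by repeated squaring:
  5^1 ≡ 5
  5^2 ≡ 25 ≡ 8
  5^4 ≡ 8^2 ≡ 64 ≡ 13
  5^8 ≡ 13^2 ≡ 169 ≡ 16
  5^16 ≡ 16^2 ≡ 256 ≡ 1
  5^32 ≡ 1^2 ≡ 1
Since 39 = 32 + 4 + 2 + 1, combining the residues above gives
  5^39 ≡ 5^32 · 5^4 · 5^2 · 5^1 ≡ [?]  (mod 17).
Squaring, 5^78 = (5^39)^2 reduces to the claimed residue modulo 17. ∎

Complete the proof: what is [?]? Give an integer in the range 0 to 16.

10

Multiply the listed residues: 1 · 13 · 8 · 5 = 13 → 104 → 520.
Reducing modulo 17: 520 = 30·17 + 10, so 5^39 ≡ 10.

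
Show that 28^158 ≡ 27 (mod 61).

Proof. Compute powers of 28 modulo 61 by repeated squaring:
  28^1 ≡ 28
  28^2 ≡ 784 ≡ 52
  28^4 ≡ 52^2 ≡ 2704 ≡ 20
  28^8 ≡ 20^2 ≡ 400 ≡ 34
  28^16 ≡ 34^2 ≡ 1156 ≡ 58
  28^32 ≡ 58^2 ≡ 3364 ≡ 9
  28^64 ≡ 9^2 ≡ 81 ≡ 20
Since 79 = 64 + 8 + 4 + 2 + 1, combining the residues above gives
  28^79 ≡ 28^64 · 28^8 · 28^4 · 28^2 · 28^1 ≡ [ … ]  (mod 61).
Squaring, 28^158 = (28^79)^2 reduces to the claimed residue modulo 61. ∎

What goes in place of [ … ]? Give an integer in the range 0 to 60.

28^64 · 28^8 · 28^4 · 28^2 · 28^1 ≡ 20 · 34 · 20 · 52 · 28 = 19801600.
19801600 mod 61 = 24, so 28^79 ≡ 24 (mod 61).

24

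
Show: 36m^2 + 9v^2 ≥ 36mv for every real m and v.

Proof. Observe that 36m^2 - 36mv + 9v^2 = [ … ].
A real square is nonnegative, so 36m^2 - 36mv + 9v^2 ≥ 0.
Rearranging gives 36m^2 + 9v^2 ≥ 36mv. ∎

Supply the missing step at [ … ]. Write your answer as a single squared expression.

The leading and trailing coefficients are 6^2 and 3^2, and 36 = 2·6·3, so the trinomial is (6m - 3v)^2.
Hence 36m^2 - 36mv + 9v^2 ≥ 0.

(6m - 3v)^2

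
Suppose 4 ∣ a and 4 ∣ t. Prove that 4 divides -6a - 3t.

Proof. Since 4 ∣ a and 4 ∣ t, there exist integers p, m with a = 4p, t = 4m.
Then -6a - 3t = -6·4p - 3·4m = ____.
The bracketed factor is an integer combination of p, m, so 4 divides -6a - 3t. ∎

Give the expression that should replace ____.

Pull the common 4 out of every term: -6·4p - 3·4m = 4(-3m - 6p).
-3m - 6p is an integer, which exhibits the divisibility.

4(-3m - 6p)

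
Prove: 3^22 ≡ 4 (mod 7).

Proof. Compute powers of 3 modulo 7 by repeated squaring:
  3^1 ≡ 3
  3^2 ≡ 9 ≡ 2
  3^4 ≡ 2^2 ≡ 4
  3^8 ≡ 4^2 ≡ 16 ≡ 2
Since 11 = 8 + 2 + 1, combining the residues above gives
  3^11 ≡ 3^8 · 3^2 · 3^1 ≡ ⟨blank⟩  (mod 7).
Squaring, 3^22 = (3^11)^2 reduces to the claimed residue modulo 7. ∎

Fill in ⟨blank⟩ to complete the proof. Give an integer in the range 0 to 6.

5

Multiply the listed residues: 2 · 2 · 3 = 4 → 12.
Reducing modulo 7: 12 = 1·7 + 5, so 3^11 ≡ 5.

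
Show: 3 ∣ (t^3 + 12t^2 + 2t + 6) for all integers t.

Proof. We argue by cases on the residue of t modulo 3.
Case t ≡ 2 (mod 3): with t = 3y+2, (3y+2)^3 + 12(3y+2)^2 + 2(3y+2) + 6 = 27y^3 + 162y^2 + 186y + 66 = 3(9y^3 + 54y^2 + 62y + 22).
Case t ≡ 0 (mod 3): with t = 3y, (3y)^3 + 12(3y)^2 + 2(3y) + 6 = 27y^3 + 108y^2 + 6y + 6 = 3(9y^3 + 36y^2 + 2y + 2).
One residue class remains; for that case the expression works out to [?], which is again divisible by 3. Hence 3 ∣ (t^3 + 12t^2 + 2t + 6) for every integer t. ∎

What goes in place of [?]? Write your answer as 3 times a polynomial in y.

3(9y^3 + 45y^2 + 29y + 7)

Only t ≡ 1 (mod 3) is unaccounted for. Put t = 3y+1:
(3y+1)^3 + 12(3y+1)^2 + 2(3y+1) + 6 expands to 27y^3 + 135y^2 + 87y + 21,
and factoring out 3 leaves 3(9y^3 + 45y^2 + 29y + 7).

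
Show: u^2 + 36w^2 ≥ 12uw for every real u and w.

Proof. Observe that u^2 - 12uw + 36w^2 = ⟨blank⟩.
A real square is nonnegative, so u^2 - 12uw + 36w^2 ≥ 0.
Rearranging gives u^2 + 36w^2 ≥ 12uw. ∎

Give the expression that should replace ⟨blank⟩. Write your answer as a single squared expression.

u^2 - 12uw + 36w^2 is a perfect-square trinomial: the outer terms are (u)^2 and (6w)^2, and the cross term is -2·u·6w.
So u^2 - 12uw + 36w^2 = (u - 6w)^2 ≥ 0.

(u - 6w)^2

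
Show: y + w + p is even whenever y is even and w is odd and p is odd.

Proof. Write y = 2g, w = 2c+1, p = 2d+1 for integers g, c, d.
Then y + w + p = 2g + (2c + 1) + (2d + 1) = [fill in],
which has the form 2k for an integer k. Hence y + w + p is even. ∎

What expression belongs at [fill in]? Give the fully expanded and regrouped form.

2(c + d + g + 1)

2g + (2c + 1) + (2d + 1) = 2c + 2d + 2g + 2
= 2(c + d + g + 1).
Since c + d + g + 1 is an integer, the sum is of the form 2k for an integer k.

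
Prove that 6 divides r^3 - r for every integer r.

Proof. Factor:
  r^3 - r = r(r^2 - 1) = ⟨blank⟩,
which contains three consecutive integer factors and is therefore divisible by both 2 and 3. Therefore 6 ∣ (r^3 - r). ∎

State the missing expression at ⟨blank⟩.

r(r^2 - 1) = r(r - 1)(r + 1) = (r - 1)r(r + 1).
These three factors are consecutive integers, so their product is divisible by 6.

(r - 1)r(r + 1)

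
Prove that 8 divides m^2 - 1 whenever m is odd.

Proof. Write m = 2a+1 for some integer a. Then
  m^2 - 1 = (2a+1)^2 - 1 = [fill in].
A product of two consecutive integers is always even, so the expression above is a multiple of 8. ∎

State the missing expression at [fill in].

(2a+1)^2 - 1 = 4a^2 + 4a + 1 - 1 = 4a^2 + 4a = 4a(a+1).
Since a and a+1 are consecutive, a(a+1) is even, and 4·(even) is a multiple of 8.

4a(a + 1)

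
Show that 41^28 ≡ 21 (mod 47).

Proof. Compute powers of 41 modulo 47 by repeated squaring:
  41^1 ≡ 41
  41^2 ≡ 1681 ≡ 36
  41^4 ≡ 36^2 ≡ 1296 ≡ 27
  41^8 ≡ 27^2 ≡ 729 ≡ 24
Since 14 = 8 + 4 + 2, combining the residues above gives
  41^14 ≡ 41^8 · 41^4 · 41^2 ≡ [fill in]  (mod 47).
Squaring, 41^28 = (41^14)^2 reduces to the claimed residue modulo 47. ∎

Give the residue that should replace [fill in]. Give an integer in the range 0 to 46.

Multiply the listed residues: 24 · 27 · 36 = 648 → 23328.
Reducing modulo 47: 23328 = 496·47 + 16, so 41^14 ≡ 16.

16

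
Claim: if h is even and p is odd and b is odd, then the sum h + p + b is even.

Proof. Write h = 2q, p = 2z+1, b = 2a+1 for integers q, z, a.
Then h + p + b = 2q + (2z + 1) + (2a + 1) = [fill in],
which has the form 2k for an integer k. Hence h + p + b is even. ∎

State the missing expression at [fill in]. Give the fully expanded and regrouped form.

2(a + q + z + 1)

2q + (2z + 1) + (2a + 1) = 2a + 2q + 2z + 2
= 2(a + q + z + 1).
Since a + q + z + 1 is an integer, the sum is of the form 2k for an integer k.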